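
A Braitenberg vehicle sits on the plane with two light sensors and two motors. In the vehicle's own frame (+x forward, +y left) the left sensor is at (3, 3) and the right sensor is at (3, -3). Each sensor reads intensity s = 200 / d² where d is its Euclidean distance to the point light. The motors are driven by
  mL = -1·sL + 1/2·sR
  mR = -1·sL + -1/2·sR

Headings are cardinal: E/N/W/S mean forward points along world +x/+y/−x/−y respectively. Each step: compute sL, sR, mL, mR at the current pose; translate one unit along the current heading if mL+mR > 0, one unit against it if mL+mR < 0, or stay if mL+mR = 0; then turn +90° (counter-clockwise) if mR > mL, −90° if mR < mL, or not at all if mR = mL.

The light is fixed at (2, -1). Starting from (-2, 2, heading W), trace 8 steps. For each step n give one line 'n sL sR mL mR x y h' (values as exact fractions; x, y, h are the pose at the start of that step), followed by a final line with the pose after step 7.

n=0: pose=(-2,2,W); sL=200/49, sR=40/17; mL=-2420/833, mR=-4380/833; mL+mR=-400/49 → advance -1; mR−mL=-40/17 → turn -1·90°
n=1: pose=(-1,2,N); sL=25/9, sR=50/9; mL=0, mR=-50/9; mL+mR=-50/9 → advance -1; mR−mL=-50/9 → turn -1·90°
n=2: pose=(-1,1,E); sL=8, sR=200; mL=92, mR=-108; mL+mR=-16 → advance -1; mR−mL=-200 → turn -1·90°
n=3: pose=(-2,1,S); sL=100, sR=4; mL=-98, mR=-102; mL+mR=-200 → advance -1; mR−mL=-4 → turn -1·90°
n=4: pose=(-2,2,W); sL=200/49, sR=40/17; mL=-2420/833, mR=-4380/833; mL+mR=-400/49 → advance -1; mR−mL=-40/17 → turn -1·90°
n=5: pose=(-1,2,N); sL=25/9, sR=50/9; mL=0, mR=-50/9; mL+mR=-50/9 → advance -1; mR−mL=-50/9 → turn -1·90°
n=6: pose=(-1,1,E); sL=8, sR=200; mL=92, mR=-108; mL+mR=-16 → advance -1; mR−mL=-200 → turn -1·90°
n=7: pose=(-2,1,S); sL=100, sR=4; mL=-98, mR=-102; mL+mR=-200 → advance -1; mR−mL=-4 → turn -1·90°

0 200/49 40/17 -2420/833 -4380/833 -2 2 W
1 25/9 50/9 0 -50/9 -1 2 N
2 8 200 92 -108 -1 1 E
3 100 4 -98 -102 -2 1 S
4 200/49 40/17 -2420/833 -4380/833 -2 2 W
5 25/9 50/9 0 -50/9 -1 2 N
6 8 200 92 -108 -1 1 E
7 100 4 -98 -102 -2 1 S
final -2 2 W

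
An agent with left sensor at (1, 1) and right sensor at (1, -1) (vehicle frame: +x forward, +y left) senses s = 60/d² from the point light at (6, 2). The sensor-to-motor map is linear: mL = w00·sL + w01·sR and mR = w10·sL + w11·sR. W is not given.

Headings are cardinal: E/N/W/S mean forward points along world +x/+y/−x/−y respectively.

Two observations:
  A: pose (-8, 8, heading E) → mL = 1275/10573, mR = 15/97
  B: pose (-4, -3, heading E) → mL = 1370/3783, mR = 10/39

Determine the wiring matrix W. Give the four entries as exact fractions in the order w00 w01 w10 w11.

obs A: pose=(-8,8,E) → sL=30/109, sR=30/97, mL=1275/10573, mR=15/97
obs B: pose=(-4,-3,E) → sL=60/97, sR=20/39, mL=1370/3783, mR=10/39
sensor matrix S = [[30/109, 30/97], [60/97, 20/39]]; det S = -668800/13332553
solve [mL_A; mL_B] = S·[w00; w01] and [mR_A; mR_B] = S·[w10; w11]:
  w00 = 1, w01 = -1/2, w10 = 0, w11 = 1/2

1 -1/2 0 1/2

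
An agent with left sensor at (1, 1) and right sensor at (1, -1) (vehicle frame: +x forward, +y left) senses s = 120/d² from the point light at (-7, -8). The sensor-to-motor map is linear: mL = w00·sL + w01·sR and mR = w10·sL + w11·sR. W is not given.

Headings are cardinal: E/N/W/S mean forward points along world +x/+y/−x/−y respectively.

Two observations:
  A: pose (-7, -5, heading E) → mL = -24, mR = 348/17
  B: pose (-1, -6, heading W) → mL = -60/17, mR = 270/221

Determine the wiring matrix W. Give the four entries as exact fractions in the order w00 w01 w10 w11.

0 -1 -1/2 1

obs A: pose=(-7,-5,E) → sL=120/17, sR=24, mL=-24, mR=348/17
obs B: pose=(-1,-6,W) → sL=60/13, sR=60/17, mL=-60/17, mR=270/221
sensor matrix S = [[120/17, 24], [60/13, 60/17]]; det S = -322560/3757
solve [mL_A; mL_B] = S·[w00; w01] and [mR_A; mR_B] = S·[w10; w11]:
  w00 = 0, w01 = -1, w10 = -1/2, w11 = 1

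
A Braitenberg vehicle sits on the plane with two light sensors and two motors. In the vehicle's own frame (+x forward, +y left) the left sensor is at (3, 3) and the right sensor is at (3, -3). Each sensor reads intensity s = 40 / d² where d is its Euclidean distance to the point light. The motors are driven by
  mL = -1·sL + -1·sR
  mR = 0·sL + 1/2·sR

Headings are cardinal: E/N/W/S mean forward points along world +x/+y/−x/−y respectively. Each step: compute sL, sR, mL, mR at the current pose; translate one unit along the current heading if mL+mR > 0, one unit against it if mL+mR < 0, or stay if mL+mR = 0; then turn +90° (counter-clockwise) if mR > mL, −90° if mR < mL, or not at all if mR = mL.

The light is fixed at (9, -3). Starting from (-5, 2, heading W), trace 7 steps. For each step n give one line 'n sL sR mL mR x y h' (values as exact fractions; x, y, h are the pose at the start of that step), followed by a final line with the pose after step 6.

n=0: pose=(-5,2,W); sL=40/293, sR=40/353; mL=-25840/103429, mR=20/353; mL+mR=-19980/103429 → advance -1; mR−mL=31700/103429 → turn +1·90°
n=1: pose=(-4,2,S); sL=5/13, sR=2/13; mL=-7/13, mR=1/13; mL+mR=-6/13 → advance -1; mR−mL=8/13 → turn +1·90°
n=2: pose=(-4,3,E); sL=40/181, sR=40/109; mL=-11600/19729, mR=20/109; mL+mR=-7980/19729 → advance -1; mR−mL=15220/19729 → turn +1·90°
n=3: pose=(-5,3,N); sL=4/37, sR=20/101; mL=-1144/3737, mR=10/101; mL+mR=-774/3737 → advance -1; mR−mL=1514/3737 → turn +1·90°
n=4: pose=(-5,2,W); sL=40/293, sR=40/353; mL=-25840/103429, mR=20/353; mL+mR=-19980/103429 → advance -1; mR−mL=31700/103429 → turn +1·90°
n=5: pose=(-4,2,S); sL=5/13, sR=2/13; mL=-7/13, mR=1/13; mL+mR=-6/13 → advance -1; mR−mL=8/13 → turn +1·90°
n=6: pose=(-4,3,E); sL=40/181, sR=40/109; mL=-11600/19729, mR=20/109; mL+mR=-7980/19729 → advance -1; mR−mL=15220/19729 → turn +1·90°

0 40/293 40/353 -25840/103429 20/353 -5 2 W
1 5/13 2/13 -7/13 1/13 -4 2 S
2 40/181 40/109 -11600/19729 20/109 -4 3 E
3 4/37 20/101 -1144/3737 10/101 -5 3 N
4 40/293 40/353 -25840/103429 20/353 -5 2 W
5 5/13 2/13 -7/13 1/13 -4 2 S
6 40/181 40/109 -11600/19729 20/109 -4 3 E
final -5 3 N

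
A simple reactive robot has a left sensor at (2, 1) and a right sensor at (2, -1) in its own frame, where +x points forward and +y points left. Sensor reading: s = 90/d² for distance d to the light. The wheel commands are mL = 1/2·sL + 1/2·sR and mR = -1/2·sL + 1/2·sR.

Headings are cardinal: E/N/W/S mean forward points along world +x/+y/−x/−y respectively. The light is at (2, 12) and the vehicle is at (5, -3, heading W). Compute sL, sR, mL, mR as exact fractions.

left sensor world pos  = (3, -4); dL² = 257
right sensor world pos = (3, -2); dR² = 197
sL = 90/257 = 90/257
sR = 90/197 = 90/197
mL = 1/2·sL + 1/2·sR = 20430/50629
mR = -1/2·sL + 1/2·sR = 2700/50629

90/257 90/197 20430/50629 2700/50629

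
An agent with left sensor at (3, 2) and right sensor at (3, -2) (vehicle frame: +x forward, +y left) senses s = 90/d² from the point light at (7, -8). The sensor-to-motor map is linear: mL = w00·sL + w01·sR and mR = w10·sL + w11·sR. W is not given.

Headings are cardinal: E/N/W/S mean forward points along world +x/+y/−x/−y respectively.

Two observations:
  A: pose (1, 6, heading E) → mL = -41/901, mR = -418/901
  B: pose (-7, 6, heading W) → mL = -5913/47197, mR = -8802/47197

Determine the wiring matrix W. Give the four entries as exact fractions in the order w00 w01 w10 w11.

-1 1/2 -1/2 -1/2

obs A: pose=(1,6,E) → sL=18/53, sR=10/17, mL=-41/901, mR=-418/901
obs B: pose=(-7,6,W) → sL=90/433, sR=18/109, mL=-5913/47197, mR=-8802/47197
sensor matrix S = [[18/53, 10/17], [90/433, 18/109]]; det S = -2814336/42524497
solve [mL_A; mL_B] = S·[w00; w01] and [mR_A; mR_B] = S·[w10; w11]:
  w00 = -1, w01 = 1/2, w10 = -1/2, w11 = -1/2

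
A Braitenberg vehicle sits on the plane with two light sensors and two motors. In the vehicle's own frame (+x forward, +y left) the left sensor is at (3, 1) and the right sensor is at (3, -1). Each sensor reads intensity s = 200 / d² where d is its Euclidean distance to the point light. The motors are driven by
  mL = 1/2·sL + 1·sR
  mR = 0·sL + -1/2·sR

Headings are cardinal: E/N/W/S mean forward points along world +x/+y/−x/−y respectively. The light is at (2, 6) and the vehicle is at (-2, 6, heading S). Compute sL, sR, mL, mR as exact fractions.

left sensor world pos  = (-1, 3); dL² = 18
right sensor world pos = (-3, 3); dR² = 34
sL = 200/18 = 100/9
sR = 200/34 = 100/17
mL = 1/2·sL + 1·sR = 1750/153
mR = 0·sL + -1/2·sR = -50/17

100/9 100/17 1750/153 -50/17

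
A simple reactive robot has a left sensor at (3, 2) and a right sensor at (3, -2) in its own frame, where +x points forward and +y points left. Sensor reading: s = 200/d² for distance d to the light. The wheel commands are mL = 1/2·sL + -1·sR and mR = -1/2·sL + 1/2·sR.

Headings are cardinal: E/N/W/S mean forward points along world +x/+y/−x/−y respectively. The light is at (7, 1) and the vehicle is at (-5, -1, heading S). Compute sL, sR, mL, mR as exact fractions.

8/5 200/221 -116/1105 -384/1105

left sensor world pos  = (-3, -4); dL² = 125
right sensor world pos = (-7, -4); dR² = 221
sL = 200/125 = 8/5
sR = 200/221 = 200/221
mL = 1/2·sL + -1·sR = -116/1105
mR = -1/2·sL + 1/2·sR = -384/1105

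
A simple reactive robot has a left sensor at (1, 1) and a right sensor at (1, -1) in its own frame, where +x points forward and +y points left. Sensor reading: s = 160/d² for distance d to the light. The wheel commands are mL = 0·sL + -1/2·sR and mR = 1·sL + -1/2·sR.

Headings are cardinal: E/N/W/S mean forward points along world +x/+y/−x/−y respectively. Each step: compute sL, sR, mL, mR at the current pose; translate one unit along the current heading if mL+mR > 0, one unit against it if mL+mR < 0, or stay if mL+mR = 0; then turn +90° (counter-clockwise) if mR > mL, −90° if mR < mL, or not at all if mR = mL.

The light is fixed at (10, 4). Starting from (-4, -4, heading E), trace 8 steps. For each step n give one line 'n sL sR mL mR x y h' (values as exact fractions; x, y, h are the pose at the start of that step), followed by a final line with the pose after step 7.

0 80/109 16/25 -8/25 1128/2725 -4 -4 E
1 32/49 160/193 -80/193 2256/9457 -3 -4 N
2 20/37 8/13 -4/13 112/481 -3 -5 W
3 160/221 160/269 -80/269 25360/59449 -2 -5 S
4 80/101 80/121 -40/121 5640/12221 -2 -6 E
5 32/45 160/181 -80/181 2192/8145 -1 -6 N
6 5/9 40/61 -20/61 125/549 -1 -7 W
7 32/45 32/53 -16/53 976/2385 0 -7 S
final 0 -8 E

n=0: pose=(-4,-4,E); sL=80/109, sR=16/25; mL=-8/25, mR=1128/2725; mL+mR=256/2725 → advance +1; mR−mL=80/109 → turn +1·90°
n=1: pose=(-3,-4,N); sL=32/49, sR=160/193; mL=-80/193, mR=2256/9457; mL+mR=-1664/9457 → advance -1; mR−mL=32/49 → turn +1·90°
n=2: pose=(-3,-5,W); sL=20/37, sR=8/13; mL=-4/13, mR=112/481; mL+mR=-36/481 → advance -1; mR−mL=20/37 → turn +1·90°
n=3: pose=(-2,-5,S); sL=160/221, sR=160/269; mL=-80/269, mR=25360/59449; mL+mR=7680/59449 → advance +1; mR−mL=160/221 → turn +1·90°
n=4: pose=(-2,-6,E); sL=80/101, sR=80/121; mL=-40/121, mR=5640/12221; mL+mR=1600/12221 → advance +1; mR−mL=80/101 → turn +1·90°
n=5: pose=(-1,-6,N); sL=32/45, sR=160/181; mL=-80/181, mR=2192/8145; mL+mR=-1408/8145 → advance -1; mR−mL=32/45 → turn +1·90°
n=6: pose=(-1,-7,W); sL=5/9, sR=40/61; mL=-20/61, mR=125/549; mL+mR=-55/549 → advance -1; mR−mL=5/9 → turn +1·90°
n=7: pose=(0,-7,S); sL=32/45, sR=32/53; mL=-16/53, mR=976/2385; mL+mR=256/2385 → advance +1; mR−mL=32/45 → turn +1·90°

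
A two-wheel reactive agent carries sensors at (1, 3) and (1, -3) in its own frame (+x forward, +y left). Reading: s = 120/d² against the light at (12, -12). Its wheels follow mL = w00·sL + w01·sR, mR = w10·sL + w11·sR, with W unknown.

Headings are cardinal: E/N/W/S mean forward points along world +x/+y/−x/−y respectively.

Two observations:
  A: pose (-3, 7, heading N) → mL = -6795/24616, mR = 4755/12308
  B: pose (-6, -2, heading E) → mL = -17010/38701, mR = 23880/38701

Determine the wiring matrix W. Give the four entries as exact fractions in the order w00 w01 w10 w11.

-1 -1/2 1 1

obs A: pose=(-3,7,N) → sL=30/181, sR=15/68, mL=-6795/24616, mR=4755/12308
obs B: pose=(-6,-2,E) → sL=60/229, sR=60/169, mL=-17010/38701, mR=23880/38701
sensor matrix S = [[30/181, 15/68], [60/229, 60/169]]; det S = 124875/119082977
solve [mL_A; mL_B] = S·[w00; w01] and [mR_A; mR_B] = S·[w10; w11]:
  w00 = -1, w01 = -1/2, w10 = 1, w11 = 1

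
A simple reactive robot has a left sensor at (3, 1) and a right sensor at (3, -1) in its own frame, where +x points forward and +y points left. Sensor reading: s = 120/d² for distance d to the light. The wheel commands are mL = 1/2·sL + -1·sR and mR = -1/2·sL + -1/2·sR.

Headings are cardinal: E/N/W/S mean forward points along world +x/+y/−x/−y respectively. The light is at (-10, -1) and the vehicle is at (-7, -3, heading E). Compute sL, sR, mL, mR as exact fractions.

120/37 8/3 -116/111 -328/111

left sensor world pos  = (-4, -2); dL² = 37
right sensor world pos = (-4, -4); dR² = 45
sL = 120/37 = 120/37
sR = 120/45 = 8/3
mL = 1/2·sL + -1·sR = -116/111
mR = -1/2·sL + -1/2·sR = -328/111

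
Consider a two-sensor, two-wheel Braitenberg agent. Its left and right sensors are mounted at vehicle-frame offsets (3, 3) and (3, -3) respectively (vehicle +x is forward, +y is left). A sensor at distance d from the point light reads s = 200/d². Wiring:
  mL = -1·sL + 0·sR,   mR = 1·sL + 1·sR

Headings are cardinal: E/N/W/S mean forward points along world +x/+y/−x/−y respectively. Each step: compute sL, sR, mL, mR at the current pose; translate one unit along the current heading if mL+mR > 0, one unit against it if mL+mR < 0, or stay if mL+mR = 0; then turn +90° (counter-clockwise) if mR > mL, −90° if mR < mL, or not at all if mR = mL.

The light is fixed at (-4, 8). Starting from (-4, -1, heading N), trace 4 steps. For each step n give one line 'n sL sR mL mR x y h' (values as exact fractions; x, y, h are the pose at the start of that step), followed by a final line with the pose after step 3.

n=0: pose=(-4,-1,N); sL=40/9, sR=40/9; mL=-40/9, mR=80/9; mL+mR=40/9 → advance +1; mR−mL=40/3 → turn +1·90°
n=1: pose=(-4,0,W); sL=20/13, sR=100/17; mL=-20/13, mR=1640/221; mL+mR=100/17 → advance +1; mR−mL=1980/221 → turn +1·90°
n=2: pose=(-5,0,S); sL=8/5, sR=200/137; mL=-8/5, mR=2096/685; mL+mR=200/137 → advance +1; mR−mL=3192/685 → turn +1·90°
n=3: pose=(-5,-1,E); sL=5, sR=50/37; mL=-5, mR=235/37; mL+mR=50/37 → advance +1; mR−mL=420/37 → turn +1·90°

0 40/9 40/9 -40/9 80/9 -4 -1 N
1 20/13 100/17 -20/13 1640/221 -4 0 W
2 8/5 200/137 -8/5 2096/685 -5 0 S
3 5 50/37 -5 235/37 -5 -1 E
final -4 -1 N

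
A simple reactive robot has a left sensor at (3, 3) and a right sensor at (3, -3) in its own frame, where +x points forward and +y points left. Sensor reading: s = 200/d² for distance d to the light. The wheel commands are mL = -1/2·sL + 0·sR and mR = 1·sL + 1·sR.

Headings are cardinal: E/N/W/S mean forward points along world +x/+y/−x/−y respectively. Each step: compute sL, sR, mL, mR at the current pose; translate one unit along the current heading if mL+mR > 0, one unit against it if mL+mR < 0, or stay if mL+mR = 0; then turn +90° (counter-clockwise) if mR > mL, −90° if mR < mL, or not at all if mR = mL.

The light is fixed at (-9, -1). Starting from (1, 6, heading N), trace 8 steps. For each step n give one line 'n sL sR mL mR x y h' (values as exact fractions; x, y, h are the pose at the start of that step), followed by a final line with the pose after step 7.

n=0: pose=(1,6,N); sL=200/149, sR=200/269; mL=-100/149, mR=83600/40081; mL+mR=56700/40081 → advance +1; mR−mL=110500/40081 → turn +1·90°
n=1: pose=(1,7,W); sL=100/37, sR=20/17; mL=-50/37, mR=2440/629; mL+mR=1590/629 → advance +1; mR−mL=3290/629 → turn +1·90°
n=2: pose=(0,7,S); sL=200/169, sR=200/61; mL=-100/169, mR=46000/10309; mL+mR=39900/10309 → advance +1; mR−mL=52100/10309 → turn +1·90°
n=3: pose=(0,6,E); sL=50/61, sR=5/4; mL=-25/61, mR=505/244; mL+mR=405/244 → advance +1; mR−mL=605/244 → turn +1·90°
n=4: pose=(1,6,N); sL=200/149, sR=200/269; mL=-100/149, mR=83600/40081; mL+mR=56700/40081 → advance +1; mR−mL=110500/40081 → turn +1·90°
n=5: pose=(1,7,W); sL=100/37, sR=20/17; mL=-50/37, mR=2440/629; mL+mR=1590/629 → advance +1; mR−mL=3290/629 → turn +1·90°
n=6: pose=(0,7,S); sL=200/169, sR=200/61; mL=-100/169, mR=46000/10309; mL+mR=39900/10309 → advance +1; mR−mL=52100/10309 → turn +1·90°
n=7: pose=(0,6,E); sL=50/61, sR=5/4; mL=-25/61, mR=505/244; mL+mR=405/244 → advance +1; mR−mL=605/244 → turn +1·90°

0 200/149 200/269 -100/149 83600/40081 1 6 N
1 100/37 20/17 -50/37 2440/629 1 7 W
2 200/169 200/61 -100/169 46000/10309 0 7 S
3 50/61 5/4 -25/61 505/244 0 6 E
4 200/149 200/269 -100/149 83600/40081 1 6 N
5 100/37 20/17 -50/37 2440/629 1 7 W
6 200/169 200/61 -100/169 46000/10309 0 7 S
7 50/61 5/4 -25/61 505/244 0 6 E
final 1 6 N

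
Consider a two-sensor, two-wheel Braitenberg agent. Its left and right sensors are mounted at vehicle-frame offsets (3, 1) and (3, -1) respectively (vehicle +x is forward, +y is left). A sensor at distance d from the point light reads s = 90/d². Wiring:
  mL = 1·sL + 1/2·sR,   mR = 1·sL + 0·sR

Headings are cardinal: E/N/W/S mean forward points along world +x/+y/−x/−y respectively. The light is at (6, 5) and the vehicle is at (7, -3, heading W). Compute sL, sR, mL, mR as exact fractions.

18/17 90/53 1719/901 18/17

left sensor world pos  = (4, -4); dL² = 85
right sensor world pos = (4, -2); dR² = 53
sL = 90/85 = 18/17
sR = 90/53 = 90/53
mL = 1·sL + 1/2·sR = 1719/901
mR = 1·sL + 0·sR = 18/17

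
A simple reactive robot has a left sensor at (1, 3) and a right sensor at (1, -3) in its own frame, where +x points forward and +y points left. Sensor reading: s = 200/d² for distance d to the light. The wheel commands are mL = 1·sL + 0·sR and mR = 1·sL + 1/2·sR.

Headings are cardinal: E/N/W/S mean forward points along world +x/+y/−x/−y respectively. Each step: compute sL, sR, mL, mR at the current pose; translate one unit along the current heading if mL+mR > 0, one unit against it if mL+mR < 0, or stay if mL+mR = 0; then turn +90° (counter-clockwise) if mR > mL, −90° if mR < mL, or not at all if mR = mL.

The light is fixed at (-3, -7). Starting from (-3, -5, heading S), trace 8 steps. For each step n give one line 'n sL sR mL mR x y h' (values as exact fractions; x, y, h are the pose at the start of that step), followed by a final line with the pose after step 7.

0 20 20 20 30 -3 -5 S
1 200/17 40 200/17 540/17 -3 -6 E
2 25 10 25 30 -2 -6 N
3 200 8 200 204 -2 -5 W
4 20 20 20 30 -3 -5 S
5 200/17 40 200/17 540/17 -3 -6 E
6 25 10 25 30 -2 -6 N
7 200 8 200 204 -2 -5 W
final -3 -5 S

n=0: pose=(-3,-5,S); sL=20, sR=20; mL=20, mR=30; mL+mR=50 → advance +1; mR−mL=10 → turn +1·90°
n=1: pose=(-3,-6,E); sL=200/17, sR=40; mL=200/17, mR=540/17; mL+mR=740/17 → advance +1; mR−mL=20 → turn +1·90°
n=2: pose=(-2,-6,N); sL=25, sR=10; mL=25, mR=30; mL+mR=55 → advance +1; mR−mL=5 → turn +1·90°
n=3: pose=(-2,-5,W); sL=200, sR=8; mL=200, mR=204; mL+mR=404 → advance +1; mR−mL=4 → turn +1·90°
n=4: pose=(-3,-5,S); sL=20, sR=20; mL=20, mR=30; mL+mR=50 → advance +1; mR−mL=10 → turn +1·90°
n=5: pose=(-3,-6,E); sL=200/17, sR=40; mL=200/17, mR=540/17; mL+mR=740/17 → advance +1; mR−mL=20 → turn +1·90°
n=6: pose=(-2,-6,N); sL=25, sR=10; mL=25, mR=30; mL+mR=55 → advance +1; mR−mL=5 → turn +1·90°
n=7: pose=(-2,-5,W); sL=200, sR=8; mL=200, mR=204; mL+mR=404 → advance +1; mR−mL=4 → turn +1·90°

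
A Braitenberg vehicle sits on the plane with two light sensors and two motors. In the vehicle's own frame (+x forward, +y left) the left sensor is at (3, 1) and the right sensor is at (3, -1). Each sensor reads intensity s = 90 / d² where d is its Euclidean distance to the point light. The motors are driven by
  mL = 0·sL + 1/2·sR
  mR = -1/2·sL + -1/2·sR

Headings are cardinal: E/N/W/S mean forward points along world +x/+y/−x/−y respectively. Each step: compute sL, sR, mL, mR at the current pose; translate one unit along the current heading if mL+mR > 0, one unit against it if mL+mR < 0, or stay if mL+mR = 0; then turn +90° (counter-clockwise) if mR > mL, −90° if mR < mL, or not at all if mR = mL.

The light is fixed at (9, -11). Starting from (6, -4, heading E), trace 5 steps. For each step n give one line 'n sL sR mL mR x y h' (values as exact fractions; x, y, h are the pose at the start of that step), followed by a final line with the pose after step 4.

0 45/32 5/2 5/4 -125/64 6 -4 E
1 18/5 90/41 45/41 -594/205 5 -4 S
2 45/49 9/13 9/26 -513/637 5 -3 W
3 90/137 18/25 9/25 -2358/3425 6 -3 N
4 45/32 5/2 5/4 -125/64 6 -4 E
final 5 -4 S

n=0: pose=(6,-4,E); sL=45/32, sR=5/2; mL=5/4, mR=-125/64; mL+mR=-45/64 → advance -1; mR−mL=-205/64 → turn -1·90°
n=1: pose=(5,-4,S); sL=18/5, sR=90/41; mL=45/41, mR=-594/205; mL+mR=-9/5 → advance -1; mR−mL=-819/205 → turn -1·90°
n=2: pose=(5,-3,W); sL=45/49, sR=9/13; mL=9/26, mR=-513/637; mL+mR=-45/98 → advance -1; mR−mL=-1467/1274 → turn -1·90°
n=3: pose=(6,-3,N); sL=90/137, sR=18/25; mL=9/25, mR=-2358/3425; mL+mR=-45/137 → advance -1; mR−mL=-3591/3425 → turn -1·90°
n=4: pose=(6,-4,E); sL=45/32, sR=5/2; mL=5/4, mR=-125/64; mL+mR=-45/64 → advance -1; mR−mL=-205/64 → turn -1·90°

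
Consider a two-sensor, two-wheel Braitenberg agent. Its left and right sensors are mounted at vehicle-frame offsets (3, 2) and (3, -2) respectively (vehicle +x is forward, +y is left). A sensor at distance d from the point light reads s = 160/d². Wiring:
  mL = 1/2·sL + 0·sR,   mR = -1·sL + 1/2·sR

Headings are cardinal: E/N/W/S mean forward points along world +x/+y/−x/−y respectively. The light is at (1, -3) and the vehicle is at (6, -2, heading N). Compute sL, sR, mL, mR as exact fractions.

32/5 32/13 16/5 -336/65

left sensor world pos  = (4, 1); dL² = 25
right sensor world pos = (8, 1); dR² = 65
sL = 160/25 = 32/5
sR = 160/65 = 32/13
mL = 1/2·sL + 0·sR = 16/5
mR = -1·sL + 1/2·sR = -336/65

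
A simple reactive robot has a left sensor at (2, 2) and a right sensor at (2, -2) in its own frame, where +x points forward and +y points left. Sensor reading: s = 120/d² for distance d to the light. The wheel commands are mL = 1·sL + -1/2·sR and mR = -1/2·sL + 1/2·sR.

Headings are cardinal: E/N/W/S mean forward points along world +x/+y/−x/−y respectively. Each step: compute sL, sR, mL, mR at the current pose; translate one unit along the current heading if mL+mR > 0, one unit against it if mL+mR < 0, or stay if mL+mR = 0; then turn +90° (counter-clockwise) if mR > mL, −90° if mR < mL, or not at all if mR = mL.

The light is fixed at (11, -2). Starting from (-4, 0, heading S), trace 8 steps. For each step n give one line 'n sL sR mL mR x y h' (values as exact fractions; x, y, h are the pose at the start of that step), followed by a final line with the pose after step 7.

n=0: pose=(-4,0,S); sL=120/169, sR=120/289; mL=24540/48841, mR=-7200/48841; mL+mR=60/169 → advance +1; mR−mL=-31740/48841 → turn -1·90°
n=1: pose=(-4,-1,W); sL=12/29, sR=60/149; mL=918/4321, mR=-24/4321; mL+mR=6/29 → advance +1; mR−mL=-942/4321 → turn -1·90°
n=2: pose=(-5,-1,N); sL=40/111, sR=24/41; mL=308/4551, mR=512/4551; mL+mR=20/111 → advance +1; mR−mL=68/1517 → turn +1·90°
n=3: pose=(-5,0,W); sL=10/27, sR=6/17; mL=89/459, mR=-4/459; mL+mR=5/27 → advance +1; mR−mL=-31/153 → turn -1·90°
n=4: pose=(-6,0,N); sL=120/377, sR=120/241; mL=6300/90857, mR=8160/90857; mL+mR=60/377 → advance +1; mR−mL=1860/90857 → turn +1·90°
n=5: pose=(-6,1,W); sL=60/181, sR=60/193; mL=6150/34933, mR=-360/34933; mL+mR=30/181 → advance +1; mR−mL=-6510/34933 → turn -1·90°
n=6: pose=(-7,1,N); sL=24/85, sR=120/281; mL=1644/23885, mR=1728/23885; mL+mR=12/85 → advance +1; mR−mL=84/23885 → turn +1·90°
n=7: pose=(-7,2,W); sL=30/101, sR=30/109; mL=1755/11009, mR=-120/11009; mL+mR=15/101 → advance +1; mR−mL=-1875/11009 → turn -1·90°

0 120/169 120/289 24540/48841 -7200/48841 -4 0 S
1 12/29 60/149 918/4321 -24/4321 -4 -1 W
2 40/111 24/41 308/4551 512/4551 -5 -1 N
3 10/27 6/17 89/459 -4/459 -5 0 W
4 120/377 120/241 6300/90857 8160/90857 -6 0 N
5 60/181 60/193 6150/34933 -360/34933 -6 1 W
6 24/85 120/281 1644/23885 1728/23885 -7 1 N
7 30/101 30/109 1755/11009 -120/11009 -7 2 W
final -8 2 N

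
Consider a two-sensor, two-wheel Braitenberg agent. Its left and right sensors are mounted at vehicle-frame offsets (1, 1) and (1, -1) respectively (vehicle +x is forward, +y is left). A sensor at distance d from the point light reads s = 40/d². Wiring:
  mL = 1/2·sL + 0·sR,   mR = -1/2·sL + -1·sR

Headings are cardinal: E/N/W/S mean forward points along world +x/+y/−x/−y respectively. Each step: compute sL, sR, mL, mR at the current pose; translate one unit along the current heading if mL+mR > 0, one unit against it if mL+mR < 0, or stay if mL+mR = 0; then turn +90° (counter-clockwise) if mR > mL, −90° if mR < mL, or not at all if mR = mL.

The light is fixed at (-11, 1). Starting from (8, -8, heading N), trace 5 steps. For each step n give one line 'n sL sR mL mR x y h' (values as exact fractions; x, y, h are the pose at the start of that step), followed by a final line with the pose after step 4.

0 10/97 5/58 5/97 -775/5626 8 -8 N
1 40/481 40/521 20/481 -29660/250601 8 -9 E
2 20/241 4/41 10/241 -1374/9881 7 -9 S
3 40/389 40/353 20/389 -22620/137317 7 -8 W
4 10/97 5/58 5/97 -775/5626 8 -8 N
final 8 -9 E

n=0: pose=(8,-8,N); sL=10/97, sR=5/58; mL=5/97, mR=-775/5626; mL+mR=-5/58 → advance -1; mR−mL=-1065/5626 → turn -1·90°
n=1: pose=(8,-9,E); sL=40/481, sR=40/521; mL=20/481, mR=-29660/250601; mL+mR=-40/521 → advance -1; mR−mL=-40080/250601 → turn -1·90°
n=2: pose=(7,-9,S); sL=20/241, sR=4/41; mL=10/241, mR=-1374/9881; mL+mR=-4/41 → advance -1; mR−mL=-1784/9881 → turn -1·90°
n=3: pose=(7,-8,W); sL=40/389, sR=40/353; mL=20/389, mR=-22620/137317; mL+mR=-40/353 → advance -1; mR−mL=-29680/137317 → turn -1·90°
n=4: pose=(8,-8,N); sL=10/97, sR=5/58; mL=5/97, mR=-775/5626; mL+mR=-5/58 → advance -1; mR−mL=-1065/5626 → turn -1·90°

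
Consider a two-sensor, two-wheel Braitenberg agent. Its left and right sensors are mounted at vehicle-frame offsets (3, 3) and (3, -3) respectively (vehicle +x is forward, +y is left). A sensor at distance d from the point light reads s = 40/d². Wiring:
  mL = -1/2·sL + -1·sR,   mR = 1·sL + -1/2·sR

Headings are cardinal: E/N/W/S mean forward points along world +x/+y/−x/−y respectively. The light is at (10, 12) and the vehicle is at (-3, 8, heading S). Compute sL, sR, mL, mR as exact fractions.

left sensor world pos  = (0, 5); dL² = 149
right sensor world pos = (-6, 5); dR² = 305
sL = 40/149 = 40/149
sR = 40/305 = 8/61
mL = -1/2·sL + -1·sR = -2412/9089
mR = 1·sL + -1/2·sR = 1844/9089

40/149 8/61 -2412/9089 1844/9089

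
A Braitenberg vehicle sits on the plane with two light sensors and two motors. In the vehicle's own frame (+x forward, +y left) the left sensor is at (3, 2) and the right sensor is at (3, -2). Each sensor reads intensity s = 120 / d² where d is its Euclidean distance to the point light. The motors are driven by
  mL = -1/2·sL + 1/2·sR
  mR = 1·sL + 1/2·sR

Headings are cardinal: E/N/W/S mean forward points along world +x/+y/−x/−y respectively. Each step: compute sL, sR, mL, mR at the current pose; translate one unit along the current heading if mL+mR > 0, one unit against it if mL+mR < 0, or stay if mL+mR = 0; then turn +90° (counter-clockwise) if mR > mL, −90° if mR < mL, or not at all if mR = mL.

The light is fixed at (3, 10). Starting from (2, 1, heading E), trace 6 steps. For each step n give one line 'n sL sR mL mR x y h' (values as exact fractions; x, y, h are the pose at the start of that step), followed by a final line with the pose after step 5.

n=0: pose=(2,1,E); sL=120/53, sR=24/25; mL=-864/1325, mR=3636/1325; mL+mR=2772/1325 → advance +1; mR−mL=180/53 → turn +1·90°
n=1: pose=(3,1,N); sL=3, sR=3; mL=0, mR=9/2; mL+mR=9/2 → advance +1; mR−mL=9/2 → turn +1·90°
n=2: pose=(3,2,W); sL=120/109, sR=8/3; mL=256/327, mR=796/327; mL+mR=1052/327 → advance +1; mR−mL=180/109 → turn +1·90°
n=3: pose=(2,2,S); sL=60/61, sR=12/13; mL=-24/793, mR=1146/793; mL+mR=1122/793 → advance +1; mR−mL=90/61 → turn +1·90°
n=4: pose=(2,1,E); sL=120/53, sR=24/25; mL=-864/1325, mR=3636/1325; mL+mR=2772/1325 → advance +1; mR−mL=180/53 → turn +1·90°
n=5: pose=(3,1,N); sL=3, sR=3; mL=0, mR=9/2; mL+mR=9/2 → advance +1; mR−mL=9/2 → turn +1·90°

0 120/53 24/25 -864/1325 3636/1325 2 1 E
1 3 3 0 9/2 3 1 N
2 120/109 8/3 256/327 796/327 3 2 W
3 60/61 12/13 -24/793 1146/793 2 2 S
4 120/53 24/25 -864/1325 3636/1325 2 1 E
5 3 3 0 9/2 3 1 N
final 3 2 W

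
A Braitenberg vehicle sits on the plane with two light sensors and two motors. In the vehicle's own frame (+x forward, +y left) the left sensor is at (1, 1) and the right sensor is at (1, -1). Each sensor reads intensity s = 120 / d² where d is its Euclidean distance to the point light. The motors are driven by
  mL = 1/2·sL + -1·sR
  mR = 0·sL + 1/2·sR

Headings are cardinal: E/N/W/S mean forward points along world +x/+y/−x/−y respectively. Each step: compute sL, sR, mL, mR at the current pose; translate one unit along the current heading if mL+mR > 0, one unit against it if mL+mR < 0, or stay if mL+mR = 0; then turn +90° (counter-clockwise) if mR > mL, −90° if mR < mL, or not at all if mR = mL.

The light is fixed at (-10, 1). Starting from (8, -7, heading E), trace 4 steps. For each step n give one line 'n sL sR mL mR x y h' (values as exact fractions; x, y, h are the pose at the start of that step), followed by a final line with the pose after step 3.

n=0: pose=(8,-7,E); sL=12/41, sR=60/221; mL=-1134/9061, mR=30/221; mL+mR=96/9061 → advance +1; mR−mL=2364/9061 → turn +1·90°
n=1: pose=(9,-7,N); sL=120/373, sR=120/449; mL=-17820/167477, mR=60/449; mL+mR=4560/167477 → advance +1; mR−mL=40200/167477 → turn +1·90°
n=2: pose=(9,-6,W); sL=30/97, sR=1/3; mL=-52/291, mR=1/6; mL+mR=-7/582 → advance -1; mR−mL=67/194 → turn +1·90°
n=3: pose=(10,-6,S); sL=24/101, sR=24/85; mL=-1404/8585, mR=12/85; mL+mR=-192/8585 → advance -1; mR−mL=2616/8585 → turn +1·90°

0 12/41 60/221 -1134/9061 30/221 8 -7 E
1 120/373 120/449 -17820/167477 60/449 9 -7 N
2 30/97 1/3 -52/291 1/6 9 -6 W
3 24/101 24/85 -1404/8585 12/85 10 -6 S
final 10 -5 E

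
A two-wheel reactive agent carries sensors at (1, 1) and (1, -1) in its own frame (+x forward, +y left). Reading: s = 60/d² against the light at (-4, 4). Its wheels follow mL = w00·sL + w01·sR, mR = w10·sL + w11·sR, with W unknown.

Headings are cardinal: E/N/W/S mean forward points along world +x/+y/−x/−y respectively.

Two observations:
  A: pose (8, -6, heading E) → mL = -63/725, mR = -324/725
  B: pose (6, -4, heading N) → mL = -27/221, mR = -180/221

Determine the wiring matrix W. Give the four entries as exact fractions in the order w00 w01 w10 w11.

obs A: pose=(8,-6,E) → sL=6/25, sR=6/29, mL=-63/725, mR=-324/725
obs B: pose=(6,-4,N) → sL=6/13, sR=6/17, mL=-27/221, mR=-180/221
sensor matrix S = [[6/25, 6/29], [6/13, 6/17]]; det S = -1728/160225
solve [mL_A; mL_B] = S·[w00; w01] and [mR_A; mR_B] = S·[w10; w11]:
  w00 = 1/2, w01 = -1, w10 = -1, w11 = -1

1/2 -1 -1 -1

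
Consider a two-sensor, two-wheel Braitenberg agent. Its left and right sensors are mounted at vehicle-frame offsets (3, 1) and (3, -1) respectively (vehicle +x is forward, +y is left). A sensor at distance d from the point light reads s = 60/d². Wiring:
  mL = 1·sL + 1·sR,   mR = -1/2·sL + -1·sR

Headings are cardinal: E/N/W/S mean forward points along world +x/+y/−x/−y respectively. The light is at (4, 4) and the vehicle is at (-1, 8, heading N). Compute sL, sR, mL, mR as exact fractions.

12/17 12/13 360/221 -282/221

left sensor world pos  = (-2, 11); dL² = 85
right sensor world pos = (0, 11); dR² = 65
sL = 60/85 = 12/17
sR = 60/65 = 12/13
mL = 1·sL + 1·sR = 360/221
mR = -1/2·sL + -1·sR = -282/221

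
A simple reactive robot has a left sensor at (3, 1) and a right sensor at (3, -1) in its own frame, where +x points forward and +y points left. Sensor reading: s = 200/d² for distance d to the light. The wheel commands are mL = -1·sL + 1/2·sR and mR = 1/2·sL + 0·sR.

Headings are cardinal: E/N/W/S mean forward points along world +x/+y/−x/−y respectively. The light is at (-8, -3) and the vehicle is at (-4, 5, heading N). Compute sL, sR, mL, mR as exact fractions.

left sensor world pos  = (-5, 8); dL² = 130
right sensor world pos = (-3, 8); dR² = 146
sL = 200/130 = 20/13
sR = 200/146 = 100/73
mL = -1·sL + 1/2·sR = -810/949
mR = 1/2·sL + 0·sR = 10/13

20/13 100/73 -810/949 10/13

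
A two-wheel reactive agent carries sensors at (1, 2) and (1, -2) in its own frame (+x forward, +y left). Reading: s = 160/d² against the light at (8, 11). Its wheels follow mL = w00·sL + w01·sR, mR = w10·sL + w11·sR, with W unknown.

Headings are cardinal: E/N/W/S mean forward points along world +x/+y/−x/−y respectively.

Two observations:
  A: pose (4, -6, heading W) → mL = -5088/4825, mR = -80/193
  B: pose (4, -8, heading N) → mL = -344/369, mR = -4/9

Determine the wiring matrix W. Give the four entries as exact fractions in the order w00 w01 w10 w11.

-1 -1 -1 0

obs A: pose=(4,-6,W) → sL=80/193, sR=16/25, mL=-5088/4825, mR=-80/193
obs B: pose=(4,-8,N) → sL=4/9, sR=20/41, mL=-344/369, mR=-4/9
sensor matrix S = [[80/193, 16/25], [4/9, 20/41]]; det S = -146432/1780425
solve [mL_A; mL_B] = S·[w00; w01] and [mR_A; mR_B] = S·[w10; w11]:
  w00 = -1, w01 = -1, w10 = -1, w11 = 0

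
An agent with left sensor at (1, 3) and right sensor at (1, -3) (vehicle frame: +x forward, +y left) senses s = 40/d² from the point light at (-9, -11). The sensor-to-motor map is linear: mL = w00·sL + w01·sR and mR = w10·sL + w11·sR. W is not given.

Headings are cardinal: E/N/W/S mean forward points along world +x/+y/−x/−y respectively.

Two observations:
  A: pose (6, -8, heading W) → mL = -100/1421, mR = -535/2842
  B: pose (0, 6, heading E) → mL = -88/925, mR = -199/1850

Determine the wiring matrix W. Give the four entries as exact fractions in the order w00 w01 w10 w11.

1/2 -1 -1/2 -1/2

obs A: pose=(6,-8,W) → sL=10/49, sR=5/29, mL=-100/1421, mR=-535/2842
obs B: pose=(0,6,E) → sL=2/25, sR=5/37, mL=-88/925, mR=-199/1850
sensor matrix S = [[10/49, 5/29], [2/25, 5/37]]; det S = 3624/262885
solve [mL_A; mL_B] = S·[w00; w01] and [mR_A; mR_B] = S·[w10; w11]:
  w00 = 1/2, w01 = -1, w10 = -1/2, w11 = -1/2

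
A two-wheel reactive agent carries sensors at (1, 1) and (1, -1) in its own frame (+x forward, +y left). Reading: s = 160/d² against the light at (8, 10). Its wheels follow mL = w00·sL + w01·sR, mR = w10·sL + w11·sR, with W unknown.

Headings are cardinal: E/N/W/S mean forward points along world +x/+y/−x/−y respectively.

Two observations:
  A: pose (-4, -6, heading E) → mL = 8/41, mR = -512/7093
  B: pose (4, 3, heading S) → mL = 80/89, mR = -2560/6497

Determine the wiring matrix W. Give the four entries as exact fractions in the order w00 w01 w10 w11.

obs A: pose=(-4,-6,E) → sL=80/173, sR=16/41, mL=8/41, mR=-512/7093
obs B: pose=(4,3,S) → sL=160/73, sR=160/89, mL=80/89, mR=-2560/6497
sensor matrix S = [[80/173, 16/41], [160/73, 160/89]]; det S = -1105920/46083221
solve [mL_A; mL_B] = S·[w00; w01] and [mR_A; mR_B] = S·[w10; w11]:
  w00 = 0, w01 = 1/2, w10 = -1, w11 = 1

0 1/2 -1 1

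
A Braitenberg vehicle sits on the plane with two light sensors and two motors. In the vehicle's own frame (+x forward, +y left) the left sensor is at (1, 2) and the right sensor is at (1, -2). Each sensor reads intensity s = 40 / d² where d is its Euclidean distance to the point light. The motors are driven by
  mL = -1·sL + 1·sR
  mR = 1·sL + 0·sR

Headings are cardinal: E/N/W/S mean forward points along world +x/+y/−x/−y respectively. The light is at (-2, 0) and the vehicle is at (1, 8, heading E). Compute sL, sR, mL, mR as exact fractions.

10/29 10/13 160/377 10/29

left sensor world pos  = (2, 10); dL² = 116
right sensor world pos = (2, 6); dR² = 52
sL = 40/116 = 10/29
sR = 40/52 = 10/13
mL = -1·sL + 1·sR = 160/377
mR = 1·sL + 0·sR = 10/29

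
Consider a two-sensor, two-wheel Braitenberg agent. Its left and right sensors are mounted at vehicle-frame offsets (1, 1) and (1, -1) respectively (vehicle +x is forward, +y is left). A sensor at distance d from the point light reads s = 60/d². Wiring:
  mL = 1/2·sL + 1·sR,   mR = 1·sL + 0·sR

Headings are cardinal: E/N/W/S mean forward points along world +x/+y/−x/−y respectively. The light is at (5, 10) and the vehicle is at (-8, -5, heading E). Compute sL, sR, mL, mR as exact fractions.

left sensor world pos  = (-7, -4); dL² = 340
right sensor world pos = (-7, -6); dR² = 400
sL = 60/340 = 3/17
sR = 60/400 = 3/20
mL = 1/2·sL + 1·sR = 81/340
mR = 1·sL + 0·sR = 3/17

3/17 3/20 81/340 3/17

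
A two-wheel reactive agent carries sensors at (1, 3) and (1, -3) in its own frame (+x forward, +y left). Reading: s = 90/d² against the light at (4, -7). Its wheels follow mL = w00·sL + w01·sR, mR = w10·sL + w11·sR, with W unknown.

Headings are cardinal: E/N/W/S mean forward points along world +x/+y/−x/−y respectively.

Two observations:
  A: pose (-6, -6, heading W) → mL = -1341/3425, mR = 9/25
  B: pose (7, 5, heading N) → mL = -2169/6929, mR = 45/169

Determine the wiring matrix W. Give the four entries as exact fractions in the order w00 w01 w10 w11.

-1 1/2 1/2 0

obs A: pose=(-6,-6,W) → sL=18/25, sR=90/137, mL=-1341/3425, mR=9/25
obs B: pose=(7,5,N) → sL=90/169, sR=18/41, mL=-2169/6929, mR=45/169
sensor matrix S = [[18/25, 90/137], [90/169, 18/41]]; det S = -800928/23731825
solve [mL_A; mL_B] = S·[w00; w01] and [mR_A; mR_B] = S·[w10; w11]:
  w00 = -1, w01 = 1/2, w10 = 1/2, w11 = 0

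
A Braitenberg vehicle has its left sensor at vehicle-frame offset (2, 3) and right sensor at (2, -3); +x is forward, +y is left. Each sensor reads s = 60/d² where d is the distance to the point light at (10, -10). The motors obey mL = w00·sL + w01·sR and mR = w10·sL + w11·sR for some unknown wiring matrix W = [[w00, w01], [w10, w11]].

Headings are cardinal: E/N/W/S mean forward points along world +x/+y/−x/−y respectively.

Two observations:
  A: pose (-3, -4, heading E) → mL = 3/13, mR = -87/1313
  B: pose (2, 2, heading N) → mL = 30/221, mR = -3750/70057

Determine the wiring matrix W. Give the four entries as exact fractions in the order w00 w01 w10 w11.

0 1/2 -1 1/2

obs A: pose=(-3,-4,E) → sL=30/101, sR=6/13, mL=3/13, mR=-87/1313
obs B: pose=(2,2,N) → sL=60/317, sR=60/221, mL=30/221, mR=-3750/70057
sensor matrix S = [[30/101, 6/13], [60/317, 60/221]]; det S = -47520/7075757
solve [mL_A; mL_B] = S·[w00; w01] and [mR_A; mR_B] = S·[w10; w11]:
  w00 = 0, w01 = 1/2, w10 = -1, w11 = 1/2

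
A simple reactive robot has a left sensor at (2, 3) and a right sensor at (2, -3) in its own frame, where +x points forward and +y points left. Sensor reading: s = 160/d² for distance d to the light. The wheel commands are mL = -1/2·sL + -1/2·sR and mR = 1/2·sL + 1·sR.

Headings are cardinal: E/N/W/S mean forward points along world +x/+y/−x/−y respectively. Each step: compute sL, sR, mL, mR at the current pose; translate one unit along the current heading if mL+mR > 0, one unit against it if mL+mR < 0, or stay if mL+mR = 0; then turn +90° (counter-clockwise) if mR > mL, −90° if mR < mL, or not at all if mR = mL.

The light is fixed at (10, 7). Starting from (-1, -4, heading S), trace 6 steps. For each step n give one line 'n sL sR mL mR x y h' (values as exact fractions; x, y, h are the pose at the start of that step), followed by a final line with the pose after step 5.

n=0: pose=(-1,-4,S); sL=160/233, sR=32/73; mL=-9568/17009, mR=13296/17009; mL+mR=16/73 → advance +1; mR−mL=22864/17009 → turn +1·90°
n=1: pose=(-1,-5,E); sL=80/81, sR=80/153; mL=-1040/1377, mR=1400/1377; mL+mR=40/153 → advance +1; mR−mL=2440/1377 → turn +1·90°
n=2: pose=(0,-5,N); sL=160/269, sR=160/149; mL=-33440/40081, mR=54960/40081; mL+mR=80/149 → advance +1; mR−mL=88400/40081 → turn +1·90°
n=3: pose=(0,-4,W); sL=8/17, sR=10/13; mL=-137/221, mR=222/221; mL+mR=5/13 → advance +1; mR−mL=359/221 → turn +1·90°
n=4: pose=(-1,-4,S); sL=160/233, sR=32/73; mL=-9568/17009, mR=13296/17009; mL+mR=16/73 → advance +1; mR−mL=22864/17009 → turn +1·90°
n=5: pose=(-1,-5,E); sL=80/81, sR=80/153; mL=-1040/1377, mR=1400/1377; mL+mR=40/153 → advance +1; mR−mL=2440/1377 → turn +1·90°

0 160/233 32/73 -9568/17009 13296/17009 -1 -4 S
1 80/81 80/153 -1040/1377 1400/1377 -1 -5 E
2 160/269 160/149 -33440/40081 54960/40081 0 -5 N
3 8/17 10/13 -137/221 222/221 0 -4 W
4 160/233 32/73 -9568/17009 13296/17009 -1 -4 S
5 80/81 80/153 -1040/1377 1400/1377 -1 -5 E
final 0 -5 N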